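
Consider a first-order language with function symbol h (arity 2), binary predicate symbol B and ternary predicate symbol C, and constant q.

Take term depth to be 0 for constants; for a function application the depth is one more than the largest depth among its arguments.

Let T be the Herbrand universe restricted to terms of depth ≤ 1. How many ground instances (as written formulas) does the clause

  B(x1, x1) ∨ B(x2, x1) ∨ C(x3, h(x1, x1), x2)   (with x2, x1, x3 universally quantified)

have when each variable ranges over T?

Ground terms of depth ≤ 1:
  If N_k denotes the number of depth-≤k ground terms, the 1 constant gives N_0 = 1, and each function symbol of arity r contributes N_{k-1}^r new terms at level k: N_k = 1 + N_{k-1}^2.
  N_0 = 1
  N_1 = 1 + 1^2 = 2
  Explicitly: q, h(q, q).
So there are 2 ground terms available for substitution.
There are 3 variables to instantiate (x2, x1, x3), each occurring in at least one literal, so different choices give different ground instances.
Number of ground instances = 2^3 = 8.

8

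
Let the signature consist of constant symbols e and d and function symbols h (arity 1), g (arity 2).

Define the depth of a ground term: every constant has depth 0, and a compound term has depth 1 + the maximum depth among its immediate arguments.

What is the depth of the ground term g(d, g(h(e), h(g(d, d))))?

depth(h(e)) = 1 + depth(e) = 1 + 0 = 1
depth(g(d, d)) = 1 + max(0, 0) = 1
depth(h(g(d, d))) = 1 + depth(g(d, d)) = 1 + 1 = 2
depth(g(h(e), h(g(d, d)))) = 1 + max(1, 2) = 3
depth(g(d, g(h(e), h(g(d, d))))) = 1 + max(0, 3) = 4

4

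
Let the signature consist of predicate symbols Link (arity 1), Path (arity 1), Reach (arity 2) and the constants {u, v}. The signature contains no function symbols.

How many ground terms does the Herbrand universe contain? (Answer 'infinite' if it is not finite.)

2

There are no function symbols, so every ground term is one of the 2 constants.
The Herbrand universe is {u, v}, which is finite with 2 elements.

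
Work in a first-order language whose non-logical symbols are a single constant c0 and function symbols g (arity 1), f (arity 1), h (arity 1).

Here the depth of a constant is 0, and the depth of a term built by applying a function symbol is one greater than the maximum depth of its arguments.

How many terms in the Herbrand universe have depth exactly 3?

27

Write N_k for the number of ground terms of depth ≤ k. A term of depth ≤ k is either a constant or a function symbol applied to arguments of depth ≤ k−1, so N_k = 1 + N_{k-1} + N_{k-1} + N_{k-1}.
N_0 = 1
N_1 = 1 + 1 + 1 + 1 = 4
N_2 = 1 + 4 + 4 + 4 = 13
N_3 = 1 + 13 + 13 + 13 = 40
Terms of depth exactly 3: N_3 − N_2 = 40 − 13 = 27.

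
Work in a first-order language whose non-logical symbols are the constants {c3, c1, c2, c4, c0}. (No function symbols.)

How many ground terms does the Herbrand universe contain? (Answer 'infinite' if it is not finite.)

There are no function symbols, so every ground term is one of the 5 constants.
The Herbrand universe is {c3, c1, c2, c4, c0}, which is finite with 5 elements.

5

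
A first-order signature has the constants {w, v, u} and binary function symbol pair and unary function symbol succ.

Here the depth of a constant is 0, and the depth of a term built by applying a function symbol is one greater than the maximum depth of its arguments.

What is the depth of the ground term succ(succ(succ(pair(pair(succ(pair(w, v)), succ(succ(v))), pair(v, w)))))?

depth(pair(w, v)) = 1 + max(0, 0) = 1
depth(succ(pair(w, v))) = 1 + depth(pair(w, v)) = 1 + 1 = 2
depth(succ(v)) = 1 + depth(v) = 1 + 0 = 1
depth(succ(succ(v))) = 1 + depth(succ(v)) = 1 + 1 = 2
depth(pair(succ(pair(w, v)), succ(succ(v)))) = 1 + max(2, 2) = 3
depth(pair(v, w)) = 1 + max(0, 0) = 1
depth(pair(pair(succ(pair(w, v)), succ(succ(v))), pair(v, w))) = 1 + max(3, 1) = 4
depth(succ(pair(pair(succ(pair(w, v)), succ(succ(v))), pair(v, w)))) = 1 + depth(pair(pair(succ(pair(w, v)), succ(succ(v))), pair(v, w))) = 1 + 4 = 5
depth(succ(succ(pair(pair(succ(pair(w, v)), succ(succ(v))), pair(v, w))))) = 1 + depth(succ(pair(pair(succ(pair(w, v)), succ(succ(v))), pair(v, w)))) = 1 + 5 = 6
depth(succ(succ(succ(pair(pair(succ(pair(w, v)), succ(succ(v))), pair(v, w)))))) = 1 + depth(succ(succ(pair(pair(succ(pair(w, v)), succ(succ(v))), pair(v, w))))) = 1 + 6 = 7

7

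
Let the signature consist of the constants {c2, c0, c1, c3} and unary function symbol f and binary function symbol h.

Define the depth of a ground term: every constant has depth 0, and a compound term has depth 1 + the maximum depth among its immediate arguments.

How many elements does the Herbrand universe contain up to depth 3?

Let N_k count ground terms of depth at most k. Each non-constant term of depth ≤ k is some function symbol applied to depth-≤(k−1) arguments, giving N_k = 4 + N_{k-1} + N_{k-1}^2.
N_0 = 4
N_1 = 4 + 4 + 4^2 = 24
N_2 = 4 + 24 + 24^2 = 604
N_3 = 4 + 604 + 604^2 = 365424

365424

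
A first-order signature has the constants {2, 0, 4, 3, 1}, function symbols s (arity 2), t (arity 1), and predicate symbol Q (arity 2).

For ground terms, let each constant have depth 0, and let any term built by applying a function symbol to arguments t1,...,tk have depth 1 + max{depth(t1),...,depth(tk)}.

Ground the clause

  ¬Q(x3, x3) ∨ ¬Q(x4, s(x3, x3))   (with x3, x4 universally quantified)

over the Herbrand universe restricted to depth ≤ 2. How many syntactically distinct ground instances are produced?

1600225

Ground terms of depth ≤ 2:
  If N_k denotes the number of depth-≤k ground terms, the 5 constants give N_0 = 5, and each function symbol of arity r contributes N_{k-1}^r new terms at level k: N_k = 5 + N_{k-1}^2 + N_{k-1}.
  N_0 = 5
  N_1 = 5 + 5^2 + 5 = 35
  N_2 = 5 + 35^2 + 35 = 1265
So there are 1265 ground terms available for substitution.
The body mentions every one of the 2 quantified variables; since ground terms form a free algebra, no two substitutions collapse to the same formula.
Number of ground instances = 1265^2 = 1600225.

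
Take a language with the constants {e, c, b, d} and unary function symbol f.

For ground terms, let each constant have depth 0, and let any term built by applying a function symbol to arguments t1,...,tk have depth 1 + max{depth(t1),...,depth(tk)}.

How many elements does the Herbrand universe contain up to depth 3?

Count level by level. With function symbols f/1, the terms of depth ≤ k are the 4 constants together with each function applied to depth-≤(k−1) tuples, so N_k = 4 + N_{k-1}.
N_0 = 4
N_1 = 4 + 4 = 8
N_2 = 4 + 8 = 12
N_3 = 4 + 12 = 16

16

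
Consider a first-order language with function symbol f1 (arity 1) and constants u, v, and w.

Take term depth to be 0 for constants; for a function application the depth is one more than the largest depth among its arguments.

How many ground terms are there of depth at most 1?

Write N_k for the number of ground terms of depth ≤ k. A term of depth ≤ k is either a constant or a function symbol applied to arguments of depth ≤ k−1, so N_k = 3 + N_{k-1}.
N_0 = 3
N_1 = 3 + 3 = 6

6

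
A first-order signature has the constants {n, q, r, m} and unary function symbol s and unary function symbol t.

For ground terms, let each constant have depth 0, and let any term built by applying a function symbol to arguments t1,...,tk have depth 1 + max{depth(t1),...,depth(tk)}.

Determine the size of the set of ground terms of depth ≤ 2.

Let N_k = |{terms of depth ≤ k}|. Then N_0 = 4 and N_k = 4 + N_{k-1} + N_{k-1} for k ≥ 1 (one summand per function symbol, arity giving the exponent).
N_0 = 4
N_1 = 4 + 4 + 4 = 12
N_2 = 4 + 12 + 12 = 28

28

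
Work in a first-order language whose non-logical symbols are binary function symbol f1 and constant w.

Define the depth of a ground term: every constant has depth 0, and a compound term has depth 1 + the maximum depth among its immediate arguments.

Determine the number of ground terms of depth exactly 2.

3

Count level by level. With function symbols f1/2, the terms of depth ≤ k are the 1 constant together with each function applied to depth-≤(k−1) tuples, so N_k = 1 + N_{k-1}^2.
N_0 = 1
N_1 = 1 + 1^2 = 2
N_2 = 1 + 2^2 = 5
Terms of depth exactly 2: N_2 − N_1 = 5 − 2 = 3.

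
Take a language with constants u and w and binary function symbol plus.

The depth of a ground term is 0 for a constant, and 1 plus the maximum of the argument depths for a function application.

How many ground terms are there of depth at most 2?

Count level by level. With function symbols plus/2, the terms of depth ≤ k are the 2 constants together with each function applied to depth-≤(k−1) tuples, so N_k = 2 + N_{k-1}^2.
N_0 = 2
N_1 = 2 + 2^2 = 6
N_2 = 2 + 6^2 = 38

38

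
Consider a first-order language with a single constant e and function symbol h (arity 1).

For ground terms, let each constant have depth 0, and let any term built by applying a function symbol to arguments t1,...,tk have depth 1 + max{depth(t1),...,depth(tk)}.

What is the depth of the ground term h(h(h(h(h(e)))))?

5

depth(h(e)) = 1 + depth(e) = 1 + 0 = 1
depth(h(h(e))) = 1 + depth(h(e)) = 1 + 1 = 2
depth(h(h(h(e)))) = 1 + depth(h(h(e))) = 1 + 2 = 3
depth(h(h(h(h(e))))) = 1 + depth(h(h(h(e)))) = 1 + 3 = 4
depth(h(h(h(h(h(e)))))) = 1 + depth(h(h(h(h(e))))) = 1 + 4 = 5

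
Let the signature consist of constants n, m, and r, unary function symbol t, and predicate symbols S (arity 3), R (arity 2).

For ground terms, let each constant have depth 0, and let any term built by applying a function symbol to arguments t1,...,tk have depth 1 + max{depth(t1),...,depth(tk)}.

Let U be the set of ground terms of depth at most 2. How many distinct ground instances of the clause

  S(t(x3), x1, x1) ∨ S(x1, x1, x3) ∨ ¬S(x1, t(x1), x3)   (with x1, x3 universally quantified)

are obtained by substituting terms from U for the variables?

81

Ground terms of depth ≤ 2:
  Count level by level. With function symbols t/1, the terms of depth ≤ k are the 3 constants together with each function applied to depth-≤(k−1) tuples, so N_k = 3 + N_{k-1}.
  N_0 = 3
  N_1 = 3 + 3 = 6
  N_2 = 3 + 6 = 9
So there are 9 ground terms available for substitution.
Each of x1, x3 ranges independently over the available ground terms, and distinct assignments produce distinct instances.
Number of ground instances = 9^2 = 81.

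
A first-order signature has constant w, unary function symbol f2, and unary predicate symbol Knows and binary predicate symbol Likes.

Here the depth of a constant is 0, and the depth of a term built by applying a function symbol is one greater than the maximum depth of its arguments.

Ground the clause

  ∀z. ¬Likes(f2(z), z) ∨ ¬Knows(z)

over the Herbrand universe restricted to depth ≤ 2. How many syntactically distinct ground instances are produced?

Ground terms of depth ≤ 2:
  Write N_k for the number of ground terms of depth ≤ k. A term of depth ≤ k is either a constant or a function symbol applied to arguments of depth ≤ k−1, so N_k = 1 + N_{k-1}.
  N_0 = 1
  N_1 = 1 + 1 = 2
  N_2 = 1 + 2 = 3
So there are 3 ground terms available for substitution.
There is 1 variable to instantiate (z),  occurring in at least one literal, so different choices give different ground instances.
Number of ground instances = 3.

3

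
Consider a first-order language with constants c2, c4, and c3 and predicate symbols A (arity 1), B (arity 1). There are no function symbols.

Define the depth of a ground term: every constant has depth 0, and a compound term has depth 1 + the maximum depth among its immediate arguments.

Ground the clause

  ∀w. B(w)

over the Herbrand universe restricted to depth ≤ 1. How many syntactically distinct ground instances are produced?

Ground terms of depth ≤ 1:
  With no function symbols every ground term is a constant, so there are exactly 3 ground terms at every depth bound.
  N_0 = 3
  N_1 = 3
  Explicitly: c2, c4, c3.
So there are 3 ground terms available for substitution.
The variable w ranges independently over the available ground terms, and distinct assignments produce distinct instances.
Number of ground instances = 3.

3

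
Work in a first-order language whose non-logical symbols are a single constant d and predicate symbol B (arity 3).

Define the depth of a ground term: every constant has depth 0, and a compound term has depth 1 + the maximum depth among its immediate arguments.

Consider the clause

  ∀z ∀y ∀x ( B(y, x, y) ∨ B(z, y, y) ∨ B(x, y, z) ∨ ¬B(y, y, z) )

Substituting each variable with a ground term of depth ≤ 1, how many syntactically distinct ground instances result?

Ground terms of depth ≤ 1:
  With no function symbols every ground term is a constant, so there is exactly 1 ground term at every depth bound.
  N_0 = 1
  N_1 = 1
  Explicitly: d.
So there is exactly 1 ground term available for substitution.
There are 3 variables to instantiate (z, y, x), each occurring in at least one literal, so different choices give different ground instances.
Number of ground instances = 1^3 = 1.

1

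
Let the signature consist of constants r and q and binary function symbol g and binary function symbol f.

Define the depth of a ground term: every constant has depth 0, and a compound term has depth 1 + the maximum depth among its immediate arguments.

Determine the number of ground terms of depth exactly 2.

If N_k denotes the number of depth-≤k ground terms, the 2 constants give N_0 = 2, and each function symbol of arity r contributes N_{k-1}^r new terms at level k: N_k = 2 + N_{k-1}^2 + N_{k-1}^2.
N_0 = 2
N_1 = 2 + 2^2 + 2^2 = 10
N_2 = 2 + 10^2 + 10^2 = 202
Terms of depth exactly 2: N_2 − N_1 = 202 − 10 = 192.

192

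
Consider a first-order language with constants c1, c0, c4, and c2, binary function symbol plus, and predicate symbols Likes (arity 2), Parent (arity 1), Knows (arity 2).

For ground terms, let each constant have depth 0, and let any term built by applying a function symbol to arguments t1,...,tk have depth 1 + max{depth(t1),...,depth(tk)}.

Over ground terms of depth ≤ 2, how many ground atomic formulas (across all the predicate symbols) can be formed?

326836

First count ground terms of depth ≤ 2.
If N_k denotes the number of depth-≤k ground terms, the 4 constants give N_0 = 4, and each function symbol of arity r contributes N_{k-1}^r new terms at level k: N_k = 4 + N_{k-1}^2.
N_0 = 4
N_1 = 4 + 4^2 = 20
N_2 = 4 + 20^2 = 404
So |H| = 404.
For each predicate symbol, the number of ground atoms is |H| raised to its arity; summing:
  Likes: 404^2 = 163216;  Parent: 404;  Knows: 404^2 = 163216
Total ground atoms: 163216 + 404 + 163216 = 326836.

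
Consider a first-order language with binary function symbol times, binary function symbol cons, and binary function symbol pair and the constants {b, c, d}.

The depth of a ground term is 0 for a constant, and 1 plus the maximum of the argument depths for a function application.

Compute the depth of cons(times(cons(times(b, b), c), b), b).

depth(times(b, b)) = 1 + max(0, 0) = 1
depth(cons(times(b, b), c)) = 1 + max(1, 0) = 2
depth(times(cons(times(b, b), c), b)) = 1 + max(2, 0) = 3
depth(cons(times(cons(times(b, b), c), b), b)) = 1 + max(3, 0) = 4

4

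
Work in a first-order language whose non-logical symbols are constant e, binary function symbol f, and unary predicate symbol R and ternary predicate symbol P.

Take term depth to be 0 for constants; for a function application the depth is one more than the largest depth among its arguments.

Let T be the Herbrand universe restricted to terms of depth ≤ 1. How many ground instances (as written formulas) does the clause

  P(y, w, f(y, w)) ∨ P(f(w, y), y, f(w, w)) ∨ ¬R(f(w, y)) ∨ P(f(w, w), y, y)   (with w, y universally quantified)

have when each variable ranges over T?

4

Ground terms of depth ≤ 1:
  Write N_k for the number of ground terms of depth ≤ k. A term of depth ≤ k is either a constant or a function symbol applied to arguments of depth ≤ k−1, so N_k = 1 + N_{k-1}^2.
  N_0 = 1
  N_1 = 1 + 1^2 = 2
So there are 2 ground terms available for substitution.
The body mentions every one of the 2 quantified variables; since ground terms form a free algebra, no two substitutions collapse to the same formula.
Number of ground instances = 2^2 = 4.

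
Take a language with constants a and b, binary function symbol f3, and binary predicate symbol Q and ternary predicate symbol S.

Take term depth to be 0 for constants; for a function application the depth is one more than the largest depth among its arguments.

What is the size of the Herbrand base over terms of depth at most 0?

12

First count ground terms of depth ≤ 0.
If N_k denotes the number of depth-≤k ground terms, the 2 constants give N_0 = 2, and each function symbol of arity r contributes N_{k-1}^r new terms at level k: N_k = 2 + N_{k-1}^2.
N_0 = 2
So |H| = 2.
Each predicate of arity r yields |H|^r ground atoms (one per choice of an r-tuple from H):
  Q: 2^2 = 4;  S: 2^3 = 8
Total ground atoms: 4 + 8 = 12.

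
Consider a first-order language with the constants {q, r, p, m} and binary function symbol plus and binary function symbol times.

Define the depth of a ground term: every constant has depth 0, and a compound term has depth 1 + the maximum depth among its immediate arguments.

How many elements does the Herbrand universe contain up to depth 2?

Count level by level. With function symbols plus/2, times/2, the terms of depth ≤ k are the 4 constants together with each function applied to depth-≤(k−1) tuples, so N_k = 4 + N_{k-1}^2 + N_{k-1}^2.
N_0 = 4
N_1 = 4 + 4^2 + 4^2 = 36
N_2 = 4 + 36^2 + 36^2 = 2596

2596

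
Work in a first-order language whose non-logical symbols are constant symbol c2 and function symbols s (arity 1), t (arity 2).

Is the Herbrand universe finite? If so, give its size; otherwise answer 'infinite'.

infinite

The signature has at least one function symbol (s, arity 1) and at least one constant (c2).
Iterating s gives infinitely many distinct ground terms: c2, s(c2), s(s(c2)), ...
So the Herbrand universe is infinite.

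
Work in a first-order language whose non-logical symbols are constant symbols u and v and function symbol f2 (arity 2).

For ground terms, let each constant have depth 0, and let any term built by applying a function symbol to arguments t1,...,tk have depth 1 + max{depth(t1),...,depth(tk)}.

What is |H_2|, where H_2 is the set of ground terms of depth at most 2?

Let N_k = |{terms of depth ≤ k}|. Then N_0 = 2 and N_k = 2 + N_{k-1}^2 for k ≥ 1 (one summand per function symbol, arity giving the exponent).
N_0 = 2
N_1 = 2 + 2^2 = 6
N_2 = 2 + 6^2 = 38

38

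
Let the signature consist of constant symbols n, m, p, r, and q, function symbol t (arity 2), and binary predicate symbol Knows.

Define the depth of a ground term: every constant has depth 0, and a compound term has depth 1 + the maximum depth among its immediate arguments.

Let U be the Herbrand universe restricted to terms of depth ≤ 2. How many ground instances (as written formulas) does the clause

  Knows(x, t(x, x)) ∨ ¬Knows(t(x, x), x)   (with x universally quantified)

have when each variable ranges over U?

905

Ground terms of depth ≤ 2:
  Count level by level. With function symbols t/2, the terms of depth ≤ k are the 5 constants together with each function applied to depth-≤(k−1) tuples, so N_k = 5 + N_{k-1}^2.
  N_0 = 5
  N_1 = 5 + 5^2 = 30
  N_2 = 5 + 30^2 = 905
So there are 905 ground terms available for substitution.
The clause has 1 distinct variable (x), which appears in the body. In the free term algebra distinct substitutions yield syntactically distinct ground instances.
Number of ground instances = 905.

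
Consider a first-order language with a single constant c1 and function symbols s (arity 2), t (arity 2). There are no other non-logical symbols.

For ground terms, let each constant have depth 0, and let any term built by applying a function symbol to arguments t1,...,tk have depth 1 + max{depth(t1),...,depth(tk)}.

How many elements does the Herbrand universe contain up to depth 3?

Write N_k for the number of ground terms of depth ≤ k. A term of depth ≤ k is either a constant or a function symbol applied to arguments of depth ≤ k−1, so N_k = 1 + N_{k-1}^2 + N_{k-1}^2.
N_0 = 1
N_1 = 1 + 1^2 + 1^2 = 3
N_2 = 1 + 3^2 + 3^2 = 19
N_3 = 1 + 19^2 + 19^2 = 723

723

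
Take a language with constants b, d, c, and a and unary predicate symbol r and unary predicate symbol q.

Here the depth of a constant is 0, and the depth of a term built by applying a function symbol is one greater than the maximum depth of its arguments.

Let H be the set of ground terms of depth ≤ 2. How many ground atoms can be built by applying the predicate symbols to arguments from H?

8

First count ground terms of depth ≤ 2.
With no function symbols every ground term is a constant, so there are exactly 4 ground terms at every depth bound.
N_0 = 4
N_1 = 4
N_2 = 4
So |H| = 4.
A ground atom is a predicate applied to a tuple of terms from H, so the count is the sum over predicates of |H|^arity:
  r: 4;  q: 4
Total ground atoms: 4 + 4 = 8.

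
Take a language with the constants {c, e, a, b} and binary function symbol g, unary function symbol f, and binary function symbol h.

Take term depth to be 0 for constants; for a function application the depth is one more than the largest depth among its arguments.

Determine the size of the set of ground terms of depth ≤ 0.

Count level by level. With function symbols g/2, f/1, h/2, the terms of depth ≤ k are the 4 constants together with each function applied to depth-≤(k−1) tuples, so N_k = 4 + N_{k-1}^2 + N_{k-1} + N_{k-1}^2.
N_0 = 4

4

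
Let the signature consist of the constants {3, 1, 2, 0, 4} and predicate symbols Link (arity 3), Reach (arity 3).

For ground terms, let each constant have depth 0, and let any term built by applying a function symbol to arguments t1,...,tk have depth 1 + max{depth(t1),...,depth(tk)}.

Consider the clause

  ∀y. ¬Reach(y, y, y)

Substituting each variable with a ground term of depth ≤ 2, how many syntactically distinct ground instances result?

5

Ground terms of depth ≤ 2:
  With no function symbols every ground term is a constant, so there are exactly 5 ground terms at every depth bound.
  N_0 = 5
  N_1 = 5
  N_2 = 5
So there are 5 ground terms available for substitution.
There is 1 variable to instantiate (y),  occurring in at least one literal, so different choices give different ground instances.
Number of ground instances = 5.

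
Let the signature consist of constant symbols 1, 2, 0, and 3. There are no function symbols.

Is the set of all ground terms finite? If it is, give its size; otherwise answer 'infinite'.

4

There are no function symbols, so every ground term is one of the 4 constants.
The Herbrand universe is {1, 2, 0, 3}, which is finite with 4 elements.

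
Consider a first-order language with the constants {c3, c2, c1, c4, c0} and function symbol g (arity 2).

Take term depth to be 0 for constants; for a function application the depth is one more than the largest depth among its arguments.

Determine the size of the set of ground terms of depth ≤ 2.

905

Write N_k for the number of ground terms of depth ≤ k. A term of depth ≤ k is either a constant or a function symbol applied to arguments of depth ≤ k−1, so N_k = 5 + N_{k-1}^2.
N_0 = 5
N_1 = 5 + 5^2 = 30
N_2 = 5 + 30^2 = 905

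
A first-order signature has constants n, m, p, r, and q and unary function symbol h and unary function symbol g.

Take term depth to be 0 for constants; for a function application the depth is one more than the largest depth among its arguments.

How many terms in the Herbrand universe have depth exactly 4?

Count level by level. With function symbols h/1, g/1, the terms of depth ≤ k are the 5 constants together with each function applied to depth-≤(k−1) tuples, so N_k = 5 + N_{k-1} + N_{k-1}.
N_0 = 5
N_1 = 5 + 5 + 5 = 15
N_2 = 5 + 15 + 15 = 35
N_3 = 5 + 35 + 35 = 75
N_4 = 5 + 75 + 75 = 155
Terms of depth exactly 4: N_4 − N_3 = 155 − 75 = 80.

80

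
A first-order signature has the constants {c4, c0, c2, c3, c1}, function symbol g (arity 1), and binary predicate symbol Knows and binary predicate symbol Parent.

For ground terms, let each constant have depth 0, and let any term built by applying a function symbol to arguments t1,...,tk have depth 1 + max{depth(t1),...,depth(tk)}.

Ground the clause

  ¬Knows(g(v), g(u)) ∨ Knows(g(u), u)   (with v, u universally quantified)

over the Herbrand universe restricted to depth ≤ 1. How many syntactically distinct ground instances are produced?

100

Ground terms of depth ≤ 1:
  Let N_k = |{terms of depth ≤ k}|. Then N_0 = 5 and N_k = 5 + N_{k-1} for k ≥ 1 (one summand per function symbol, arity giving the exponent).
  N_0 = 5
  N_1 = 5 + 5 = 10
  Explicitly: c4, c0, c2, c3, c1, g(c4), g(c0), g(c2), g(c3), g(c1).
So there are 10 ground terms available for substitution.
There are 2 variables to instantiate (v, u), each occurring in at least one literal, so different choices give different ground instances.
Number of ground instances = 10^2 = 100.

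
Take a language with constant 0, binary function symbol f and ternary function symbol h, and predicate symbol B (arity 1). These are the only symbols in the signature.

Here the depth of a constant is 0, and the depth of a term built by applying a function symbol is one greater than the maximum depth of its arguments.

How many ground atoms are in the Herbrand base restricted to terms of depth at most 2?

37

First count ground terms of depth ≤ 2.
Write N_k for the number of ground terms of depth ≤ k. A term of depth ≤ k is either a constant or a function symbol applied to arguments of depth ≤ k−1, so N_k = 1 + N_{k-1}^2 + N_{k-1}^3.
N_0 = 1
N_1 = 1 + 1^2 + 1^3 = 3
N_2 = 1 + 3^2 + 3^3 = 37
So |H| = 37.
For each predicate symbol, the number of ground atoms is |H| raised to its arity; summing:
  B: 37
Total ground atoms: 37.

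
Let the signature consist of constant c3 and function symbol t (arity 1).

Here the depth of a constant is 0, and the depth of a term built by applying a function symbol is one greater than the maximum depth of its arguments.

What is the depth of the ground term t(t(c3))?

2

depth(t(c3)) = 1 + depth(c3) = 1 + 0 = 1
depth(t(t(c3))) = 1 + depth(t(c3)) = 1 + 1 = 2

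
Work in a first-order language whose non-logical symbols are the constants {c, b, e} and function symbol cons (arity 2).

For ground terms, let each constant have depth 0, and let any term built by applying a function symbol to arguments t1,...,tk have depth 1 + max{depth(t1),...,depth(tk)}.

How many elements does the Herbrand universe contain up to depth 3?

21612

Write N_k for the number of ground terms of depth ≤ k. A term of depth ≤ k is either a constant or a function symbol applied to arguments of depth ≤ k−1, so N_k = 3 + N_{k-1}^2.
N_0 = 3
N_1 = 3 + 3^2 = 12
N_2 = 3 + 12^2 = 147
N_3 = 3 + 147^2 = 21612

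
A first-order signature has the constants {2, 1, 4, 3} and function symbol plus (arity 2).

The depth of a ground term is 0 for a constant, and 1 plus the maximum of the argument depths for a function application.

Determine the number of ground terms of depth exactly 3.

If N_k denotes the number of depth-≤k ground terms, the 4 constants give N_0 = 4, and each function symbol of arity r contributes N_{k-1}^r new terms at level k: N_k = 4 + N_{k-1}^2.
N_0 = 4
N_1 = 4 + 4^2 = 20
N_2 = 4 + 20^2 = 404
N_3 = 4 + 404^2 = 163220
Terms of depth exactly 3: N_3 − N_2 = 163220 − 404 = 162816.

162816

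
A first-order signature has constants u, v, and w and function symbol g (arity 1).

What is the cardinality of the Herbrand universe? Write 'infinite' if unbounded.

The signature has at least one function symbol (g, arity 1) and at least one constant (u).
Iterating g gives infinitely many distinct ground terms: u, g(u), g(g(u)), ...
So the Herbrand universe is infinite.

infinite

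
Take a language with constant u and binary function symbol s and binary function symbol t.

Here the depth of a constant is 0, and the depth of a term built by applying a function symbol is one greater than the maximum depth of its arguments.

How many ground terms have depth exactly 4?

1044736

Let N_k = |{terms of depth ≤ k}|. Then N_0 = 1 and N_k = 1 + N_{k-1}^2 + N_{k-1}^2 for k ≥ 1 (one summand per function symbol, arity giving the exponent).
N_0 = 1
N_1 = 1 + 1^2 + 1^2 = 3
N_2 = 1 + 3^2 + 3^2 = 19
N_3 = 1 + 19^2 + 19^2 = 723
N_4 = 1 + 723^2 + 723^2 = 1045459
Terms of depth exactly 4: N_4 − N_3 = 1045459 − 723 = 1044736.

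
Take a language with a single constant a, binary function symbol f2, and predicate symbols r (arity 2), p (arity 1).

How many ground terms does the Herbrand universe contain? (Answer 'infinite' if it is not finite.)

The signature has at least one function symbol (f2, arity 2) and at least one constant (a).
Iterating f2 gives infinitely many distinct ground terms: a, f2(a, a), f2(f2(a, a), f2(a, a)), ...
So the Herbrand universe is infinite.

infinite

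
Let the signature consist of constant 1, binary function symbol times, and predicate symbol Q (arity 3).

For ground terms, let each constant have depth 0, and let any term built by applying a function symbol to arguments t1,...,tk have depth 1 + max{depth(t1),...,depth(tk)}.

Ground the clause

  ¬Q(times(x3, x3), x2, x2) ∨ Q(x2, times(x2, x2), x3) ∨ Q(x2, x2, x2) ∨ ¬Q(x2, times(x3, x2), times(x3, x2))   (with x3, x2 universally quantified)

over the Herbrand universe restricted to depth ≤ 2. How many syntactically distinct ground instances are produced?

25

Ground terms of depth ≤ 2:
  Count level by level. With function symbols times/2, the terms of depth ≤ k are the 1 constant together with each function applied to depth-≤(k−1) tuples, so N_k = 1 + N_{k-1}^2.
  N_0 = 1
  N_1 = 1 + 1^2 = 2
  N_2 = 1 + 2^2 = 5
  Explicitly: 1, times(1, 1), times(1, times(1, 1)), times(times(1, 1), 1), times(times(1, 1), times(1, 1)).
So there are 5 ground terms available for substitution.
The body mentions every one of the 2 quantified variables; since ground terms form a free algebra, no two substitutions collapse to the same formula.
Number of ground instances = 5^2 = 25.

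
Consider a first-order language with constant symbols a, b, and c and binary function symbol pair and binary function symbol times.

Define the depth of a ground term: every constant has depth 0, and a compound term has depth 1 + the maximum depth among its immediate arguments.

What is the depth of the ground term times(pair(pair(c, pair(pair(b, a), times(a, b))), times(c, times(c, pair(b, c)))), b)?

5

depth(pair(b, a)) = 1 + max(0, 0) = 1
depth(times(a, b)) = 1 + max(0, 0) = 1
depth(pair(pair(b, a), times(a, b))) = 1 + max(1, 1) = 2
depth(pair(c, pair(pair(b, a), times(a, b)))) = 1 + max(0, 2) = 3
depth(pair(b, c)) = 1 + max(0, 0) = 1
depth(times(c, pair(b, c))) = 1 + max(0, 1) = 2
depth(times(c, times(c, pair(b, c)))) = 1 + max(0, 2) = 3
depth(pair(pair(c, pair(pair(b, a), times(a, b))), times(c, times(c, pair(b, c))))) = 1 + max(3, 3) = 4
depth(times(pair(pair(c, pair(pair(b, a), times(a, b))), times(c, times(c, pair(b, c)))), b)) = 1 + max(4, 0) = 5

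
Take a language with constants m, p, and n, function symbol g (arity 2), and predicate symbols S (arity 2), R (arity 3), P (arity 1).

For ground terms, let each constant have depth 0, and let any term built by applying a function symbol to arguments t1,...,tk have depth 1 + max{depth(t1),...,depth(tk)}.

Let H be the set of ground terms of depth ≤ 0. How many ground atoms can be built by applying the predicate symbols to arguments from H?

First count ground terms of depth ≤ 0.
Count level by level. With function symbols g/2, the terms of depth ≤ k are the 3 constants together with each function applied to depth-≤(k−1) tuples, so N_k = 3 + N_{k-1}^2.
N_0 = 3
So |H| = 3.
Each predicate of arity r yields |H|^r ground atoms (one per choice of an r-tuple from H):
  S: 3^2 = 9;  R: 3^3 = 27;  P: 3
Total ground atoms: 9 + 27 + 3 = 39.

39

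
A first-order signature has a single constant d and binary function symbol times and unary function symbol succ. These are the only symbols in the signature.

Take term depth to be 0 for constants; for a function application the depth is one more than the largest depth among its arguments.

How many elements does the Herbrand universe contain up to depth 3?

183

Count level by level. With function symbols times/2, succ/1, the terms of depth ≤ k are the 1 constant together with each function applied to depth-≤(k−1) tuples, so N_k = 1 + N_{k-1}^2 + N_{k-1}.
N_0 = 1
N_1 = 1 + 1^2 + 1 = 3
N_2 = 1 + 3^2 + 3 = 13
N_3 = 1 + 13^2 + 13 = 183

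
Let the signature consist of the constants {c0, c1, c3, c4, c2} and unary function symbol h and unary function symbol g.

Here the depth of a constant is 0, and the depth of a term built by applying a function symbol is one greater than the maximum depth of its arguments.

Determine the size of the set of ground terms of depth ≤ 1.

Write N_k for the number of ground terms of depth ≤ k. A term of depth ≤ k is either a constant or a function symbol applied to arguments of depth ≤ k−1, so N_k = 5 + N_{k-1} + N_{k-1}.
N_0 = 5
N_1 = 5 + 5 + 5 = 15

15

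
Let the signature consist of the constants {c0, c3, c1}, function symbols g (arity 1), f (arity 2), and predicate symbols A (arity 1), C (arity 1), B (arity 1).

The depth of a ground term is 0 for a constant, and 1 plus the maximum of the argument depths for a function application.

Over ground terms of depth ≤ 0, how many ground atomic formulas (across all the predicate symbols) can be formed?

9

First count ground terms of depth ≤ 0.
Let N_k count ground terms of depth at most k. Each non-constant term of depth ≤ k is some function symbol applied to depth-≤(k−1) arguments, giving N_k = 3 + N_{k-1} + N_{k-1}^2.
N_0 = 3
Explicitly: c0, c3, c1.
So |H| = 3.
Ground atoms are formed by filling each argument slot of a predicate with a term from H, so an r-ary predicate gives |H|^r atoms:
  A: 3;  C: 3;  B: 3
Total ground atoms: 3 + 3 + 3 = 9.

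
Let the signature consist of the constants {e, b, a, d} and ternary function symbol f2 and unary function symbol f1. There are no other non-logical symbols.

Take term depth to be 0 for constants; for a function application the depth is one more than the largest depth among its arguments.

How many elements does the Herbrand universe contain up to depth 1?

Let N_k count ground terms of depth at most k. Each non-constant term of depth ≤ k is some function symbol applied to depth-≤(k−1) arguments, giving N_k = 4 + N_{k-1}^3 + N_{k-1}.
N_0 = 4
N_1 = 4 + 4^3 + 4 = 72

72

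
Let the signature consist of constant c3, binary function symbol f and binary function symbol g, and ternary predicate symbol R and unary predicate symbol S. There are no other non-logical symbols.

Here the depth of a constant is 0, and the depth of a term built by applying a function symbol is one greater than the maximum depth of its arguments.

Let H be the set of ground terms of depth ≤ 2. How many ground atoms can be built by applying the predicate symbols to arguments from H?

First count ground terms of depth ≤ 2.
Let N_k = |{terms of depth ≤ k}|. Then N_0 = 1 and N_k = 1 + N_{k-1}^2 + N_{k-1}^2 for k ≥ 1 (one summand per function symbol, arity giving the exponent).
N_0 = 1
N_1 = 1 + 1^2 + 1^2 = 3
N_2 = 1 + 3^2 + 3^2 = 19
So |H| = 19.
A ground atom is a predicate applied to a tuple of terms from H, so the count is the sum over predicates of |H|^arity:
  R: 19^3 = 6859;  S: 19
Total ground atoms: 6859 + 19 = 6878.

6878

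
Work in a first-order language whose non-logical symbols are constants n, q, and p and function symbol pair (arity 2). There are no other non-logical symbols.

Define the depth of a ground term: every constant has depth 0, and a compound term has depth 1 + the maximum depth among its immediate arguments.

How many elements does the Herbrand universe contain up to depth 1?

Count level by level. With function symbols pair/2, the terms of depth ≤ k are the 3 constants together with each function applied to depth-≤(k−1) tuples, so N_k = 3 + N_{k-1}^2.
N_0 = 3
N_1 = 3 + 3^2 = 12
Explicitly: n, q, p, pair(n, n), pair(n, q), pair(n, p), pair(q, n), pair(q, q), pair(q, p), pair(p, n), pair(p, q), pair(p, p).

12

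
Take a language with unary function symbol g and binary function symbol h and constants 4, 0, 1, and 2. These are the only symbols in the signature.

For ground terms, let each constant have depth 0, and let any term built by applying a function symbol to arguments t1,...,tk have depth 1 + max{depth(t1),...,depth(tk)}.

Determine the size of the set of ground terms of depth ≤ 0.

4

If N_k denotes the number of depth-≤k ground terms, the 4 constants give N_0 = 4, and each function symbol of arity r contributes N_{k-1}^r new terms at level k: N_k = 4 + N_{k-1} + N_{k-1}^2.
N_0 = 4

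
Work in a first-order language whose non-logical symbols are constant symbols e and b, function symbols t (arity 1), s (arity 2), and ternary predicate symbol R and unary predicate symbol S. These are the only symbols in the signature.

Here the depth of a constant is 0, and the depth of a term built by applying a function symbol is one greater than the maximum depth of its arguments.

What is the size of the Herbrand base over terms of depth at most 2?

First count ground terms of depth ≤ 2.
Let N_k count ground terms of depth at most k. Each non-constant term of depth ≤ k is some function symbol applied to depth-≤(k−1) arguments, giving N_k = 2 + N_{k-1} + N_{k-1}^2.
N_0 = 2
N_1 = 2 + 2 + 2^2 = 8
N_2 = 2 + 8 + 8^2 = 74
So |H| = 74.
For each predicate symbol, the number of ground atoms is |H| raised to its arity; summing:
  R: 74^3 = 405224;  S: 74
Total ground atoms: 405224 + 74 = 405298.

405298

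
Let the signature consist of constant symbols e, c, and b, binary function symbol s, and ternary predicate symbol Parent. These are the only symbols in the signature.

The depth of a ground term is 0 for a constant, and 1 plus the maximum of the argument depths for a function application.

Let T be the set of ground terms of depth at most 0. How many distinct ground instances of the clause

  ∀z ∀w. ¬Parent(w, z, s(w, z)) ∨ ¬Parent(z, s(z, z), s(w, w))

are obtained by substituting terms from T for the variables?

9

Ground terms of depth ≤ 0:
  Let N_k count ground terms of depth at most k. Each non-constant term of depth ≤ k is some function symbol applied to depth-≤(k−1) arguments, giving N_k = 3 + N_{k-1}^2.
  N_0 = 3
So there are 3 ground terms available for substitution.
There are 2 variables to instantiate (z, w), each occurring in at least one literal, so different choices give different ground instances.
Number of ground instances = 3^2 = 9.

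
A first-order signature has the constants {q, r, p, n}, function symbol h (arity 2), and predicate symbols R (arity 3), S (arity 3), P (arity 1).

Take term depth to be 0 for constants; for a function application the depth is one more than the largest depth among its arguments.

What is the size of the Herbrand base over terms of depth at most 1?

First count ground terms of depth ≤ 1.
Write N_k for the number of ground terms of depth ≤ k. A term of depth ≤ k is either a constant or a function symbol applied to arguments of depth ≤ k−1, so N_k = 4 + N_{k-1}^2.
N_0 = 4
N_1 = 4 + 4^2 = 20
So |H| = 20.
For each predicate symbol, the number of ground atoms is |H| raised to its arity; summing:
  R: 20^3 = 8000;  S: 20^3 = 8000;  P: 20
Total ground atoms: 8000 + 8000 + 20 = 16020.

16020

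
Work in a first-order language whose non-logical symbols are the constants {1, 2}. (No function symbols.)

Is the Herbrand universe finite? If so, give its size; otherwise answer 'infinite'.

2

There are no function symbols, so every ground term is one of the 2 constants.
The Herbrand universe is {1, 2}, which is finite with 2 elements.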